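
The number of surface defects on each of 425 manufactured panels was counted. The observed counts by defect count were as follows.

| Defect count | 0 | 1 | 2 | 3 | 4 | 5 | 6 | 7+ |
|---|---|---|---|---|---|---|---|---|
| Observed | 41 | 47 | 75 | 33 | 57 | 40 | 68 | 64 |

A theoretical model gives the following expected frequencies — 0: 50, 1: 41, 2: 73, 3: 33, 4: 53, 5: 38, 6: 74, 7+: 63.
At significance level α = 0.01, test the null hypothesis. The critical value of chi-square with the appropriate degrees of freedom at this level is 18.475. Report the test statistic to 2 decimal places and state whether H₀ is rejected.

3.46; do not reject

0: (41 − 50)²/50 = 81/50 = 1.620
1: (47 − 41)²/41 = 36/41 = 0.878
2: (75 − 73)²/73 = 4/73 = 0.055
3: (33 − 33)²/33 = 0/33 = 0.000
4: (57 − 53)²/53 = 16/53 = 0.302
5: (40 − 38)²/38 = 4/38 = 0.105
6: (68 − 74)²/74 = 36/74 = 0.486
7+: (64 − 63)²/63 = 1/63 = 0.016
Sum = 3.46
df = 7. Since 3.46 < 18.475, we do not reject H₀.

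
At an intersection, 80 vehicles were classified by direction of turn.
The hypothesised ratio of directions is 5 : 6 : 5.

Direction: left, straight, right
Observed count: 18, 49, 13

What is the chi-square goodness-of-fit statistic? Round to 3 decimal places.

19.753

Ratio total = 16. Expected counts: 80×5/16 = 25, 80×6/16 = 30, 80×5/16 = 25.
χ² = (18−25)²/25 + (49−30)²/30 + (13−25)²/25
   = 1.9600 + 12.0333 + 5.7600
Sum = 19.753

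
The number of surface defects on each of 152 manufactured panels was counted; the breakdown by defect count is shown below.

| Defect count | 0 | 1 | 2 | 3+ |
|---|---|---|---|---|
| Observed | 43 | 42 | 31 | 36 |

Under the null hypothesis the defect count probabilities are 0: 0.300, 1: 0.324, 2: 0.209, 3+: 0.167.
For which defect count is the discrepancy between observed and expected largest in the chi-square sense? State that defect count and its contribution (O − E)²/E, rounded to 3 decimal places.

3+, 4.440

Expected counts E_i = n·p_i: 152×0.300 = 45.6, 152×0.324 = 49.248, 152×0.209 = 31.768, 152×0.167 = 25.384.
χ² = (43−45.6)²/45.6 + (42−49.248)²/49.248 + (31−31.768)²/31.768 + (36−25.384)²/25.384
   = 0.1482 + 1.0667 + 0.0186 + 4.4398
The largest term is for 3+: 4.440.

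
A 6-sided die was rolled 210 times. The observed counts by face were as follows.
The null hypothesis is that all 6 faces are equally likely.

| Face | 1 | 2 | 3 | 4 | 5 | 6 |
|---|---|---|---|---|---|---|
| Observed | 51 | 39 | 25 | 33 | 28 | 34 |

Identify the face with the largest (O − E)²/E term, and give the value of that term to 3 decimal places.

1, 7.314

Under H₀ each category has probability 1/6, so each expected count is 210/6 = 35.
χ² = (51−35)²/35 + (39−35)²/35 + (25−35)²/35 + (33−35)²/35 + (28−35)²/35 + (34−35)²/35
   = 7.3143 + 0.4571 + 2.8571 + 0.1143 + 1.4000 + 0.0286
The largest term is for 1: 7.314.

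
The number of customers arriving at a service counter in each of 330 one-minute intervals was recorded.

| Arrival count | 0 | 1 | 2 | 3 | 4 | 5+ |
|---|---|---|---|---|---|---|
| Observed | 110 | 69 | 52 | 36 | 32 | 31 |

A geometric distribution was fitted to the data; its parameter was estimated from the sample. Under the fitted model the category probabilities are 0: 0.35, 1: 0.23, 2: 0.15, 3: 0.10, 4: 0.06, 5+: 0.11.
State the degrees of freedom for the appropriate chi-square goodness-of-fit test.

There are k = 6 categories and 1 parameter estimated from the data, so df = 6 − 1 − 1 = 4.

4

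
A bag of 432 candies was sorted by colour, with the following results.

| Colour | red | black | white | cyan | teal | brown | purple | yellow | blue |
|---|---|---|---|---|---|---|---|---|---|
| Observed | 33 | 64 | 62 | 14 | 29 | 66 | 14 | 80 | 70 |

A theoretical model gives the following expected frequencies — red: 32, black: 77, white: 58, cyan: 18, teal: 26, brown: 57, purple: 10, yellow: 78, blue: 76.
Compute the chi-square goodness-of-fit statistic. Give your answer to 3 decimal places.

red: (33 − 32)²/32 = 1/32 = 0.0313
black: (64 − 77)²/77 = 169/77 = 2.1948
white: (62 − 58)²/58 = 16/58 = 0.2759
cyan: (14 − 18)²/18 = 16/18 = 0.8889
teal: (29 − 26)²/26 = 9/26 = 0.3462
brown: (66 − 57)²/57 = 81/57 = 1.4211
purple: (14 − 10)²/10 = 16/10 = 1.6000
yellow: (80 − 78)²/78 = 4/78 = 0.0513
blue: (70 − 76)²/76 = 36/76 = 0.4737
Sum = 7.283

7.283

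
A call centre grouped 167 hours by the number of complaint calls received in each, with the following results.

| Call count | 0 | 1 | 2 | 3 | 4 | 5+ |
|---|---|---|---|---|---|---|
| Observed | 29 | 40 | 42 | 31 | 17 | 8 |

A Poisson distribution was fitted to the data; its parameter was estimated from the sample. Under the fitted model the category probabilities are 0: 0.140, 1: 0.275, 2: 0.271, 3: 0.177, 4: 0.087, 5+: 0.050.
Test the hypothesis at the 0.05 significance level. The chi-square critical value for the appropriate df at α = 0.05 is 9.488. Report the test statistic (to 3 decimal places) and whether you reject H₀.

2.855; do not reject

Expected counts E_i = n·p_i: 167×0.140 = 23.38, 167×0.275 = 45.925, 167×0.271 = 45.257, 167×0.177 = 29.559, 167×0.087 = 14.529, 167×0.050 = 8.35.
cat         O        E   (O−E)²/E
0          29    23.38     1.3509
1          40   45.925     0.7644
2          42   45.257     0.2344
3          31   29.559     0.0702
4          17   14.529     0.4203
5+          8     8.35     0.0147
Sum = 2.855
df = 4. Since 2.855 < 9.488, we do not reject H₀.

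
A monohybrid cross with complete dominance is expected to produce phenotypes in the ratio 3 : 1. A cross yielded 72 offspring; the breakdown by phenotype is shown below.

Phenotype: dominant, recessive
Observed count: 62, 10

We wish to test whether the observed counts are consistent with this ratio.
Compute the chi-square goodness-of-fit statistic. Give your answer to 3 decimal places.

4.741

Ratio total = 4. Expected counts: 72×3/4 = 54, 72×1/4 = 18.
χ² = (62−54)²/54 + (10−18)²/18
   = 1.1852 + 3.5556
Sum = 4.741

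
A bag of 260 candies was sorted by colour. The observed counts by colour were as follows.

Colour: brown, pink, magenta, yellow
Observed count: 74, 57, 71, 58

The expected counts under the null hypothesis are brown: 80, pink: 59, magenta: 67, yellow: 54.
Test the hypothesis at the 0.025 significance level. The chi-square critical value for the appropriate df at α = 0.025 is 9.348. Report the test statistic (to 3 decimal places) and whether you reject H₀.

1.053; do not reject

χ² = (74−80)²/80 + (57−59)²/59 + (71−67)²/67 + (58−54)²/54
   = 0.4500 + 0.0678 + 0.2388 + 0.2963
Sum = 1.053
df = 3. Since 1.053 < 9.348, we do not reject H₀.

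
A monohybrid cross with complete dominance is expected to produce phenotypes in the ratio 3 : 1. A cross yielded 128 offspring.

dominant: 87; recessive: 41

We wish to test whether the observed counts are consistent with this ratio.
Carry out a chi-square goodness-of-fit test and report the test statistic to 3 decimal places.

3.375

Ratio total = 4. Expected counts: 128×3/4 = 96, 128×1/4 = 32.
dominant: (87 − 96)²/96 = 81/96 = 0.8438
recessive: (41 − 32)²/32 = 81/32 = 2.5313
Sum = 3.375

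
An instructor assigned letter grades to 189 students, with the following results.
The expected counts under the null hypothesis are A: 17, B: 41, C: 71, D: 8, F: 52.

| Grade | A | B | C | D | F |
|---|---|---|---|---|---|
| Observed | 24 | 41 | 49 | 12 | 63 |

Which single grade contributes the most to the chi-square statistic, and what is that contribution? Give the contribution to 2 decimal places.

cat         O        E   (O−E)²/E
A          24       17      2.882
B          41       41      0.000
C          49       71      6.817
D          12        8      2.000
F          63       52      2.327
The largest term is for C: 6.82.

C, 6.82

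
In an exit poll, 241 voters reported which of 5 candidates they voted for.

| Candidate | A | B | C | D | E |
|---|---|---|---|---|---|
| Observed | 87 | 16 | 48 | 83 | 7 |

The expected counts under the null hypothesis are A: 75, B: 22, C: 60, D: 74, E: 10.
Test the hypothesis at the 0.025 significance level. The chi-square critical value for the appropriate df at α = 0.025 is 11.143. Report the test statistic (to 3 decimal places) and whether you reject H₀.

7.951; do not reject

cat         O        E   (O−E)²/E
A          87       75     1.9200
B          16       22     1.6364
C          48       60     2.4000
D          83       74     1.0946
E           7       10     0.9000
Sum = 7.951
df = 4. Since 7.951 < 11.143, we do not reject H₀.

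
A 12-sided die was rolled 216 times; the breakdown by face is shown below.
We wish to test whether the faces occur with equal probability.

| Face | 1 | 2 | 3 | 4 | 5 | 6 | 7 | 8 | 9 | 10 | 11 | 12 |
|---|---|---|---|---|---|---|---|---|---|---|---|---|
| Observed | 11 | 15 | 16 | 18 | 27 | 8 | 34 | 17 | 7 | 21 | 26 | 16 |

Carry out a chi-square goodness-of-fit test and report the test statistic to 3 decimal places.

Under H₀ each category has probability 1/12, so each expected count is 216/12 = 18.
cat         O        E   (O−E)²/E
1          11       18     2.7222
2          15       18     0.5000
3          16       18     0.2222
4          18       18     0.0000
5          27       18     4.5000
6           8       18     5.5556
7          34       18    14.2222
8          17       18     0.0556
9           7       18     6.7222
10         21       18     0.5000
11         26       18     3.5556
12         16       18     0.2222
Sum = 38.778

38.778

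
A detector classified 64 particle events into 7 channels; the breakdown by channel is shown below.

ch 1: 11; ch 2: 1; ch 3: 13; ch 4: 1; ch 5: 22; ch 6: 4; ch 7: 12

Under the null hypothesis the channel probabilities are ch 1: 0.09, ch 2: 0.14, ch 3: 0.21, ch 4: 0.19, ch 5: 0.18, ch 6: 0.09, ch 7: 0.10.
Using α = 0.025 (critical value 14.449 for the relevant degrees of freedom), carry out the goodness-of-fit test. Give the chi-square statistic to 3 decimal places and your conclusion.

Expected counts E_i = n·p_i: 64×0.09 = 5.76, 64×0.14 = 8.96, 64×0.21 = 13.44, 64×0.19 = 12.16, 64×0.18 = 11.52, 64×0.09 = 5.76, 64×0.10 = 6.4.
χ² = (11−5.76)²/5.76 + (1−8.96)²/8.96 + (13−13.44)²/13.44 + (1−12.16)²/12.16 + (22−11.52)²/11.52 + (4−5.76)²/5.76 + (12−6.4)²/6.4
   = 4.7669 + 7.0716 + 0.0144 + 10.2422 + 9.5339 + 0.5378 + 4.9000
Sum = 37.067
df = 6. Since 37.067 > 14.449, we reject H₀.

37.067; reject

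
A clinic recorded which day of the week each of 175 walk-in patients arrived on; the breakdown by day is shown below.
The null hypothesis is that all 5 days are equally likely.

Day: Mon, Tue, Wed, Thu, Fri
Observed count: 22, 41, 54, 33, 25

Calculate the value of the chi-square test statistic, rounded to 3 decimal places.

Expected count for each of the 5 categories: 175/5 = 35.
Mon: (22 − 35)²/35 = 169/35 = 4.8286
Tue: (41 − 35)²/35 = 36/35 = 1.0286
Wed: (54 − 35)²/35 = 361/35 = 10.3143
Thu: (33 − 35)²/35 = 4/35 = 0.1143
Fri: (25 − 35)²/35 = 100/35 = 2.8571
Sum = 19.143

19.143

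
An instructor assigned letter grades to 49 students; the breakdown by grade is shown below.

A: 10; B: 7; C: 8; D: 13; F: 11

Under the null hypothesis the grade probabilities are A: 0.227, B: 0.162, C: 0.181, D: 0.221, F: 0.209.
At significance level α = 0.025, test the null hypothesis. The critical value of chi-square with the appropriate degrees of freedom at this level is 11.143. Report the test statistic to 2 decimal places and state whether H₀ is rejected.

Expected counts E_i = n·p_i: 49×0.227 = 11.123, 49×0.162 = 7.938, 49×0.181 = 8.869, 49×0.221 = 10.829, 49×0.209 = 10.241.
χ² = (10−11.123)²/11.123 + (7−7.938)²/7.938 + (8−8.869)²/8.869 + (13−10.829)²/10.829 + (11−10.241)²/10.241
   = 0.113 + 0.111 + 0.085 + 0.435 + 0.056
Sum = 0.80
df = 4. Since 0.80 < 11.143, we do not reject H₀.

0.80; do not reject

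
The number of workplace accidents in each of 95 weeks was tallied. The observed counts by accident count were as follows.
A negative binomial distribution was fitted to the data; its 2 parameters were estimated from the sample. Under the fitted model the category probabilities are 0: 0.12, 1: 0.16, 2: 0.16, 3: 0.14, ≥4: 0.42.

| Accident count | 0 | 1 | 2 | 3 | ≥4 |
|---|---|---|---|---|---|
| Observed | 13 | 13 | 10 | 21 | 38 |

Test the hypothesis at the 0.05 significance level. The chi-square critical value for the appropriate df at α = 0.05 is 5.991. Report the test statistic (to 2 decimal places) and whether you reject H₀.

6.87; reject

Expected counts E_i = n·p_i: 95×0.12 = 11.4, 95×0.16 = 15.2, 95×0.16 = 15.2, 95×0.14 = 13.3, 95×0.42 = 39.9.
cat         O        E   (O−E)²/E
0          13     11.4      0.225
1          13     15.2      0.318
2          10     15.2      1.779
3          21     13.3      4.458
≥4         38     39.9      0.090
Sum = 6.87
df = 2. Since 6.87 > 5.991, we reject H₀.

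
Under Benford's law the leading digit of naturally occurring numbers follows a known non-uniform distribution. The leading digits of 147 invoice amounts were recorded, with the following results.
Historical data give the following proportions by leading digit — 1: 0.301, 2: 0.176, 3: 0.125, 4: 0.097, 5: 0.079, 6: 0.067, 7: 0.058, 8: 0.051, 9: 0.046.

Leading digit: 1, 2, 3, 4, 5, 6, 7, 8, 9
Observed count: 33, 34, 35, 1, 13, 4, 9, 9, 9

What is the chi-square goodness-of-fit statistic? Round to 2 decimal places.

37.49

Expected counts E_i = n·p_i: 147×0.301 = 44.247, 147×0.176 = 25.872, 147×0.125 = 18.375, 147×0.097 = 14.259, 147×0.079 = 11.613, 147×0.067 = 9.849, 147×0.058 = 8.526, 147×0.051 = 7.497, 147×0.046 = 6.762.
1: (33 − 44.247)²/44.247 = 126.495009/44.247 = 2.859
2: (34 − 25.872)²/25.872 = 66.064384/25.872 = 2.554
3: (35 − 18.375)²/18.375 = 276.390625/18.375 = 15.042
4: (1 − 14.259)²/14.259 = 175.801081/14.259 = 12.329
5: (13 − 11.613)²/11.613 = 1.923769/11.613 = 0.166
6: (4 − 9.849)²/9.849 = 34.210801/9.849 = 3.474
7: (9 − 8.526)²/8.526 = 0.224676/8.526 = 0.026
8: (9 − 7.497)²/7.497 = 2.259009/7.497 = 0.301
9: (9 − 6.762)²/6.762 = 5.008644/6.762 = 0.741
Sum = 37.49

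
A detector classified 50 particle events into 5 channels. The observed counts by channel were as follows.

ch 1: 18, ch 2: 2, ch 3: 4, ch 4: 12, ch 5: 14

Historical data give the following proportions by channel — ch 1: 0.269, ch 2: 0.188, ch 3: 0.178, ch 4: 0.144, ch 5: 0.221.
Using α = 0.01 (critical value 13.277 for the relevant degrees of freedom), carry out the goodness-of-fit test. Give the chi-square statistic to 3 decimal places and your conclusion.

14.050; reject

Expected counts E_i = n·p_i: 50×0.269 = 13.45, 50×0.188 = 9.4, 50×0.178 = 8.9, 50×0.144 = 7.2, 50×0.221 = 11.05.
χ² = (18−13.45)²/13.45 + (2−9.4)²/9.4 + (4−8.9)²/8.9 + (12−7.2)²/7.2 + (14−11.05)²/11.05
   = 1.5392 + 5.8255 + 2.6978 + 3.2000 + 0.7876
Sum = 14.050
df = 4. Since 14.050 > 13.277, we reject H₀.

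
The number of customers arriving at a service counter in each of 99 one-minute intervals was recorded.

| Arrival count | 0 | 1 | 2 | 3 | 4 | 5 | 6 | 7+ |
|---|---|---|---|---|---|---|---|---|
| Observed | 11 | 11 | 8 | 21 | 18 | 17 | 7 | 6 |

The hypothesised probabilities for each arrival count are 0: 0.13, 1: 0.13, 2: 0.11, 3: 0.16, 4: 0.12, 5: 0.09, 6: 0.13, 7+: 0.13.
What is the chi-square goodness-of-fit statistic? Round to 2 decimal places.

Expected counts E_i = n·p_i: 99×0.13 = 12.87, 99×0.13 = 12.87, 99×0.11 = 10.89, 99×0.16 = 15.84, 99×0.12 = 11.88, 99×0.09 = 8.91, 99×0.13 = 12.87, 99×0.13 = 12.87.
χ² = (11−12.87)²/12.87 + (11−12.87)²/12.87 + (8−10.89)²/10.89 + (21−15.84)²/15.84 + (18−11.88)²/11.88 + (17−8.91)²/8.91 + (7−12.87)²/12.87 + (6−12.87)²/12.87
   = 0.272 + 0.272 + 0.767 + 1.681 + 3.153 + 7.345 + 2.677 + 3.667
Sum = 19.83

19.83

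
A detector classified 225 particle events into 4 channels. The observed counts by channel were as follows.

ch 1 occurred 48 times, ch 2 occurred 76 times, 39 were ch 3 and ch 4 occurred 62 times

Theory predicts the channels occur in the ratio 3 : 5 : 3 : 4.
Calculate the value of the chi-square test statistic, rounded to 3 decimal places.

1.080

Ratio total = 15. Expected counts: 225×3/15 = 45, 225×5/15 = 75, 225×3/15 = 45, 225×4/15 = 60.
ch 1: (48 − 45)²/45 = 9/45 = 0.2000
ch 2: (76 − 75)²/75 = 1/75 = 0.0133
ch 3: (39 − 45)²/45 = 36/45 = 0.8000
ch 4: (62 − 60)²/60 = 4/60 = 0.0667
Sum = 1.080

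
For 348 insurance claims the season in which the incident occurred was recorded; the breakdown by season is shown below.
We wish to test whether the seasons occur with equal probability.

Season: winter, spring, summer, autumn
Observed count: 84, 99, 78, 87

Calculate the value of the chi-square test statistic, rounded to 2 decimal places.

2.69

Under H₀ each category has probability 1/4, so each expected count is 348/4 = 87.
cat         O        E   (O−E)²/E
winter     84       87      0.103
spring     99       87      1.655
summer     78       87      0.931
autumn     87       87      0.000
Sum = 2.69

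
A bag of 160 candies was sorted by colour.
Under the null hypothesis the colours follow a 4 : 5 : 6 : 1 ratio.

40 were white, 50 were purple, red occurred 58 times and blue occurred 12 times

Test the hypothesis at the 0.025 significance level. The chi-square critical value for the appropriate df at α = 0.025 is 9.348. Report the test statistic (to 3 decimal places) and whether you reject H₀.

0.467; do not reject

Ratio total = 16. Expected counts: 160×4/16 = 40, 160×5/16 = 50, 160×6/16 = 60, 160×1/16 = 10.
χ² = (40−40)²/40 + (50−50)²/50 + (58−60)²/60 + (12−10)²/10
   = 0.0000 + 0.0000 + 0.0667 + 0.4000
Sum = 0.467
df = 3. Since 0.467 < 9.348, we do not reject H₀.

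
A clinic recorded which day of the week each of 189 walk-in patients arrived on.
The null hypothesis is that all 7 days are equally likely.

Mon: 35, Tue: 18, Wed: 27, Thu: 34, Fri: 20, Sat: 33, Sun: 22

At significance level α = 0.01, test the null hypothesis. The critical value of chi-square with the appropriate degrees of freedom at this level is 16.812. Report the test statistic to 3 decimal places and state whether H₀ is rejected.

Expected count for each of the 7 categories: 189/7 = 27.
χ² = (35−27)²/27 + (18−27)²/27 + (27−27)²/27 + (34−27)²/27 + (20−27)²/27 + (33−27)²/27 + (22−27)²/27
   = 2.3704 + 3.0000 + 0.0000 + 1.8148 + 1.8148 + 1.3333 + 0.9259
Sum = 11.259
df = 6. Since 11.259 < 16.812, we do not reject H₀.

11.259; do not reject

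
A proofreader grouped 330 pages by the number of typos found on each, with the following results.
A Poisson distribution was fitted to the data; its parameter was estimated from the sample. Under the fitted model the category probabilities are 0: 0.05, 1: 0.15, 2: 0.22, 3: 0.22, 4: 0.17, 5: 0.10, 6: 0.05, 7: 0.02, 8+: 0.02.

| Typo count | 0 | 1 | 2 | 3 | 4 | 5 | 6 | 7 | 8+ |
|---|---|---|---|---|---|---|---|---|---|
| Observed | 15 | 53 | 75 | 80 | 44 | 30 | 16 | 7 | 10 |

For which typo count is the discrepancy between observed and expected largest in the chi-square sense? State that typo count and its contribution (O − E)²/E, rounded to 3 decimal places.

4, 2.610

Expected counts E_i = n·p_i: 330×0.05 = 16.5, 330×0.15 = 49.5, 330×0.22 = 72.6, 330×0.22 = 72.6, 330×0.17 = 56.1, 330×0.10 = 33, 330×0.05 = 16.5, 330×0.02 = 6.6, 330×0.02 = 6.6.
χ² = (15−16.5)²/16.5 + (53−49.5)²/49.5 + (75−72.6)²/72.6 + (80−72.6)²/72.6 + (44−56.1)²/56.1 + (30−33)²/33 + (16−16.5)²/16.5 + (7−6.6)²/6.6 + (10−6.6)²/6.6
   = 0.1364 + 0.2475 + 0.0793 + 0.7543 + 2.6098 + 0.2727 + 0.0152 + 0.0242 + 1.7515
The largest term is for 4: 2.610.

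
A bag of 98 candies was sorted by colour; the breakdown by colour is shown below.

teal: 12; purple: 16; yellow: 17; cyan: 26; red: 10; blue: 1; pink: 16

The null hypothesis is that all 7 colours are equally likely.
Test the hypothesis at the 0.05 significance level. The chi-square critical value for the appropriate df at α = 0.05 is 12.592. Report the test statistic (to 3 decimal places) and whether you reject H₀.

25.000; reject

Under H₀ each category has probability 1/7, so each expected count is 98/7 = 14.
χ² = (12−14)²/14 + (16−14)²/14 + (17−14)²/14 + (26−14)²/14 + (10−14)²/14 + (1−14)²/14 + (16−14)²/14
   = 0.2857 + 0.2857 + 0.6429 + 10.2857 + 1.1429 + 12.0714 + 0.2857
Sum = 25.000
df = 6. Since 25.000 > 12.592, we reject H₀.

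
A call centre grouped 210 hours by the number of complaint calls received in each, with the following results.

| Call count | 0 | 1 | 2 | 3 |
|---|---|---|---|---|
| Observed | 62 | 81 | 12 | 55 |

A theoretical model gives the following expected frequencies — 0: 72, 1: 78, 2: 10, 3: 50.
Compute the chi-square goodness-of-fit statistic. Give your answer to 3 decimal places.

cat         O        E   (O−E)²/E
0          62       72     1.3889
1          81       78     0.1154
2          12       10     0.4000
3          55       50     0.5000
Sum = 2.404

2.404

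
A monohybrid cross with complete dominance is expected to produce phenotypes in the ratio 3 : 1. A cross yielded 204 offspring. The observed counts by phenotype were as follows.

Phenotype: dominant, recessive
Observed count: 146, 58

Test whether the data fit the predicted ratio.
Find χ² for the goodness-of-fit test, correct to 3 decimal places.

Ratio total = 4. Expected counts: 204×3/4 = 153, 204×1/4 = 51.
cat            O        E   (O−E)²/E
dominant     146      153     0.3203
recessive     58       51     0.9608
Sum = 1.281

1.281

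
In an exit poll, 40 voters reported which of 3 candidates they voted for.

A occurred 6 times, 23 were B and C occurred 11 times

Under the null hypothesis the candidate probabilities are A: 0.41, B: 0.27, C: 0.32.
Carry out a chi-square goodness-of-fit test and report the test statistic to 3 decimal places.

20.630

Expected counts E_i = n·p_i: 40×0.41 = 16.4, 40×0.27 = 10.8, 40×0.32 = 12.8.
A: (6 − 16.4)²/16.4 = 108.16/16.4 = 6.5951
B: (23 − 10.8)²/10.8 = 148.84/10.8 = 13.7815
C: (11 − 12.8)²/12.8 = 3.24/12.8 = 0.2531
Sum = 20.630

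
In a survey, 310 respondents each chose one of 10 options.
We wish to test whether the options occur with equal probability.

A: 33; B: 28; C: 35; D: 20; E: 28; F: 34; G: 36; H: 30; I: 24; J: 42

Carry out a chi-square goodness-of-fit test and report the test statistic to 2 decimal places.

Under H₀ each category has probability 1/10, so each expected count is 310/10 = 31.
χ² = (33−31)²/31 + (28−31)²/31 + (35−31)²/31 + (20−31)²/31 + (28−31)²/31 + (34−31)²/31 + (36−31)²/31 + (30−31)²/31 + (24−31)²/31 + (42−31)²/31
   = 0.129 + 0.290 + 0.516 + 3.903 + 0.290 + 0.290 + 0.806 + 0.032 + 1.581 + 3.903
Sum = 11.74

11.74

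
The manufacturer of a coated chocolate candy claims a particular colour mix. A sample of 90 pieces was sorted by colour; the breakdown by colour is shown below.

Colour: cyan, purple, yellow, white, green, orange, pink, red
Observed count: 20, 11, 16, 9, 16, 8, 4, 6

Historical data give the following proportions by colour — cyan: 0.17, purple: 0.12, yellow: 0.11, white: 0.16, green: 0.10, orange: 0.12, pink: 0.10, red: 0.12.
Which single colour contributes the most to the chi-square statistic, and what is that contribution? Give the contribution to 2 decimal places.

green, 5.44

Expected counts E_i = n·p_i: 90×0.17 = 15.3, 90×0.12 = 10.8, 90×0.11 = 9.9, 90×0.16 = 14.4, 90×0.10 = 9, 90×0.12 = 10.8, 90×0.10 = 9, 90×0.12 = 10.8.
cyan: (20 − 15.3)²/15.3 = 22.09/15.3 = 1.444
purple: (11 − 10.8)²/10.8 = 0.04/10.8 = 0.004
yellow: (16 − 9.9)²/9.9 = 37.21/9.9 = 3.759
white: (9 − 14.4)²/14.4 = 29.16/14.4 = 2.025
green: (16 − 9)²/9 = 49/9 = 5.444
orange: (8 − 10.8)²/10.8 = 7.84/10.8 = 0.726
pink: (4 − 9)²/9 = 25/9 = 2.778
red: (6 − 10.8)²/10.8 = 23.04/10.8 = 2.133
The largest term is for green: 5.44.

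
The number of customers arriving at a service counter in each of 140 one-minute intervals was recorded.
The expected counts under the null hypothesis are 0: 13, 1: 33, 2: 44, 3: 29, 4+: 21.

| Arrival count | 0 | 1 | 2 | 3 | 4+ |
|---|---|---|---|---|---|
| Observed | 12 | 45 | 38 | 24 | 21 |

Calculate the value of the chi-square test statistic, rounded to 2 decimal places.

6.12

χ² = (12−13)²/13 + (45−33)²/33 + (38−44)²/44 + (24−29)²/29 + (21−21)²/21
   = 0.077 + 4.364 + 0.818 + 0.862 + 0.000
Sum = 6.12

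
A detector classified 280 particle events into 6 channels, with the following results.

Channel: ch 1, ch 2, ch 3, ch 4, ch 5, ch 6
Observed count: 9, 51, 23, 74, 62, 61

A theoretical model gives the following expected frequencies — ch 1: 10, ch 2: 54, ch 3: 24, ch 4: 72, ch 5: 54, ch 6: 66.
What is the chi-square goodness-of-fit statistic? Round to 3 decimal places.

χ² = (9−10)²/10 + (51−54)²/54 + (23−24)²/24 + (74−72)²/72 + (62−54)²/54 + (61−66)²/66
   = 0.1000 + 0.1667 + 0.0417 + 0.0556 + 1.1852 + 0.3788
Sum = 1.928

1.928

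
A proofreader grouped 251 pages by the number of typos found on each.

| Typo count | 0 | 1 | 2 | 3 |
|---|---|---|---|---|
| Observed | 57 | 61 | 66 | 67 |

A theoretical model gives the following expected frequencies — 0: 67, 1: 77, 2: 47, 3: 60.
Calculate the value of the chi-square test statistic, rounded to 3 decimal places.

cat         O        E   (O−E)²/E
0          57       67     1.4925
1          61       77     3.3247
2          66       47     7.6809
3          67       60     0.8167
Sum = 13.315

13.315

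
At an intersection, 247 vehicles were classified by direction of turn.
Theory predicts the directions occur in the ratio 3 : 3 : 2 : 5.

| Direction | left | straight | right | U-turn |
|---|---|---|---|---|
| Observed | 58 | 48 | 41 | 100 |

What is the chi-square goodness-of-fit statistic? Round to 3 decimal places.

1.939

Ratio total = 13. Expected counts: 247×3/13 = 57, 247×3/13 = 57, 247×2/13 = 38, 247×5/13 = 95.
left: (58 − 57)²/57 = 1/57 = 0.0175
straight: (48 − 57)²/57 = 81/57 = 1.4211
right: (41 − 38)²/38 = 9/38 = 0.2368
U-turn: (100 − 95)²/95 = 25/95 = 0.2632
Sum = 1.939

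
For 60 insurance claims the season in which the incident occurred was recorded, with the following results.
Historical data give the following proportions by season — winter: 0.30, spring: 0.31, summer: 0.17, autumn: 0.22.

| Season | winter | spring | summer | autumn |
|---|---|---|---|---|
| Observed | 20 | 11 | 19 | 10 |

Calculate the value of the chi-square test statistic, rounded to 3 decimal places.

Expected counts E_i = n·p_i: 60×0.30 = 18, 60×0.31 = 18.6, 60×0.17 = 10.2, 60×0.22 = 13.2.
cat         O        E   (O−E)²/E
winter     20       18     0.2222
spring     11     18.6     3.1054
summer     19     10.2     7.5922
autumn     10     13.2     0.7758
Sum = 11.696

11.696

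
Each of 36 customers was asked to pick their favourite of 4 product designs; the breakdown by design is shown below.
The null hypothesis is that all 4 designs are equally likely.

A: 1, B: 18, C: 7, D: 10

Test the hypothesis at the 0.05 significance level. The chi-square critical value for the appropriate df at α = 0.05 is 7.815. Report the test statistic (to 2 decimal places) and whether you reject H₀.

Expected count for each of the 4 categories: 36/4 = 9.
cat         O        E   (O−E)²/E
A           1        9      7.111
B          18        9      9.000
C           7        9      0.444
D          10        9      0.111
Sum = 16.67
df = 3. Since 16.67 > 7.815, we reject H₀.

16.67; reject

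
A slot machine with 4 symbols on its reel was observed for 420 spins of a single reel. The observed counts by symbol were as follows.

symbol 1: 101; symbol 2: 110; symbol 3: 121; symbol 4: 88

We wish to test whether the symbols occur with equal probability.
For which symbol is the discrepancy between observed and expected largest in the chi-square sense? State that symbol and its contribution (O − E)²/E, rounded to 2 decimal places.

Under H₀ each category has probability 1/4, so each expected count is 420/4 = 105.
symbol 1: (101 − 105)²/105 = 16/105 = 0.152
symbol 2: (110 − 105)²/105 = 25/105 = 0.238
symbol 3: (121 − 105)²/105 = 256/105 = 2.438
symbol 4: (88 − 105)²/105 = 289/105 = 2.752
The largest term is for symbol 4: 2.75.

symbol 4, 2.75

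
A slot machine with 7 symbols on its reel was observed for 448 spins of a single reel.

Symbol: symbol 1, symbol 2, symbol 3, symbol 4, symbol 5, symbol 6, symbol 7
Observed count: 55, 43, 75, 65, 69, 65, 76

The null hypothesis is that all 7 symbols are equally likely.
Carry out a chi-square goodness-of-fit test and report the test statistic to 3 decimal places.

Expected count for each of the 7 categories: 448/7 = 64.
cat           O        E   (O−E)²/E
symbol 1     55       64     1.2656
symbol 2     43       64     6.8906
symbol 3     75       64     1.8906
symbol 4     65       64     0.0156
symbol 5     69       64     0.3906
symbol 6     65       64     0.0156
symbol 7     76       64     2.2500
Sum = 12.719

12.719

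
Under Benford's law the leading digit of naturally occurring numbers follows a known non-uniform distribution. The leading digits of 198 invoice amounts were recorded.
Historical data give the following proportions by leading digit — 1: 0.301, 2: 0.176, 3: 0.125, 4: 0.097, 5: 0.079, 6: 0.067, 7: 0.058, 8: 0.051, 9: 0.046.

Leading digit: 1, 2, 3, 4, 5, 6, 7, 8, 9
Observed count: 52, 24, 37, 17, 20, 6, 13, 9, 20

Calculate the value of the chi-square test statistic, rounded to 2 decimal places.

29.20

Expected counts E_i = n·p_i: 198×0.301 = 59.598, 198×0.176 = 34.848, 198×0.125 = 24.75, 198×0.097 = 19.206, 198×0.079 = 15.642, 198×0.067 = 13.266, 198×0.058 = 11.484, 198×0.051 = 10.098, 198×0.046 = 9.108.
cat         O        E   (O−E)²/E
1          52   59.598      0.969
2          24   34.848      3.377
3          37    24.75      6.063
4          17   19.206      0.253
5          20   15.642      1.214
6           6   13.266      3.980
7          13   11.484      0.200
8           9   10.098      0.119
9          20    9.108     13.025
Sum = 29.20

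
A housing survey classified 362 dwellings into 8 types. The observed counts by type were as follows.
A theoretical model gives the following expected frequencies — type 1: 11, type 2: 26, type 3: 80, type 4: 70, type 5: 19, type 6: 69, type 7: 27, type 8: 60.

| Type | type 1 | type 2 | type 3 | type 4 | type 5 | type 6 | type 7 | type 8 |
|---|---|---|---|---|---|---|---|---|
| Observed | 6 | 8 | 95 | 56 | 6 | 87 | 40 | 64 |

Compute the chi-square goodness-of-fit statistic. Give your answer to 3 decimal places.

40.463

type 1: (6 − 11)²/11 = 25/11 = 2.2727
type 2: (8 − 26)²/26 = 324/26 = 12.4615
type 3: (95 − 80)²/80 = 225/80 = 2.8125
type 4: (56 − 70)²/70 = 196/70 = 2.8000
type 5: (6 − 19)²/19 = 169/19 = 8.8947
type 6: (87 − 69)²/69 = 324/69 = 4.6957
type 7: (40 − 27)²/27 = 169/27 = 6.2593
type 8: (64 − 60)²/60 = 16/60 = 0.2667
Sum = 40.463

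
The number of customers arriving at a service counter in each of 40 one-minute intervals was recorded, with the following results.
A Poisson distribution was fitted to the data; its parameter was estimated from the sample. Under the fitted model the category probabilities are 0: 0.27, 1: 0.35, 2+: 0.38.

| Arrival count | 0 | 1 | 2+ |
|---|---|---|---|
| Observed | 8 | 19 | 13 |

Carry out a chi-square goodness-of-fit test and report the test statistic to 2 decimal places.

Expected counts E_i = n·p_i: 40×0.27 = 10.8, 40×0.35 = 14, 40×0.38 = 15.2.
cat         O        E   (O−E)²/E
0           8     10.8      0.726
1          19       14      1.786
2+         13     15.2      0.318
Sum = 2.83

2.83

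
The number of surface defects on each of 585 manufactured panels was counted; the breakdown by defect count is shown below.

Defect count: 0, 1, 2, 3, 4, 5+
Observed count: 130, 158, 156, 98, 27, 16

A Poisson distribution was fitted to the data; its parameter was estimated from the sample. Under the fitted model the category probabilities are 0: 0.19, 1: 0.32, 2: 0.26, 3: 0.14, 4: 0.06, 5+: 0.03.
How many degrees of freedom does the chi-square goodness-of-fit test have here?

There are k = 6 categories and 1 parameter estimated from the data, so df = 6 − 1 − 1 = 4.

4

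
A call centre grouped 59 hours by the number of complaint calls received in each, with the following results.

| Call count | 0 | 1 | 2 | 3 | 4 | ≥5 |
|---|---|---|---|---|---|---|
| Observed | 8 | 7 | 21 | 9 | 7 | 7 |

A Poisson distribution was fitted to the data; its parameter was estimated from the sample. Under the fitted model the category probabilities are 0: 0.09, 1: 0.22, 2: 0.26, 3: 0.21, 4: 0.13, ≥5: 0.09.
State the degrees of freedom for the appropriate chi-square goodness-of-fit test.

There are k = 6 categories and 1 parameter estimated from the data, so df = 6 − 1 − 1 = 4.

4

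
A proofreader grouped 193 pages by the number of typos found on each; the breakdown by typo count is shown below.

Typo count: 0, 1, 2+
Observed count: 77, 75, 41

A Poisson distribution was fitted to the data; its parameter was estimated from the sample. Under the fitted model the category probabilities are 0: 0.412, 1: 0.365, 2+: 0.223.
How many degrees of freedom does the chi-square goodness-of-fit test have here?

There are k = 3 categories and 1 parameter estimated from the data, so df = 3 − 1 − 1 = 1.

1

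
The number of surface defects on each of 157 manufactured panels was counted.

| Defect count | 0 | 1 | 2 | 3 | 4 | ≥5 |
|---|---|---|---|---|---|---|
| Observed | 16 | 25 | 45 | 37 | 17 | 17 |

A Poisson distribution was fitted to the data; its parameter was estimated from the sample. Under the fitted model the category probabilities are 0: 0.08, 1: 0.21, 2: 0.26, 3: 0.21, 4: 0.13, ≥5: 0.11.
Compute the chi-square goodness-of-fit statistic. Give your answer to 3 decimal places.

4.363

Expected counts E_i = n·p_i: 157×0.08 = 12.56, 157×0.21 = 32.97, 157×0.26 = 40.82, 157×0.21 = 32.97, 157×0.13 = 20.41, 157×0.11 = 17.27.
0: (16 − 12.56)²/12.56 = 11.8336/12.56 = 0.9422
1: (25 − 32.97)²/32.97 = 63.5209/32.97 = 1.9266
2: (45 − 40.82)²/40.82 = 17.4724/40.82 = 0.4280
3: (37 − 32.97)²/32.97 = 16.2409/32.97 = 0.4926
4: (17 − 20.41)²/20.41 = 11.6281/20.41 = 0.5697
≥5: (17 − 17.27)²/17.27 = 0.0729/17.27 = 0.0042
Sum = 4.363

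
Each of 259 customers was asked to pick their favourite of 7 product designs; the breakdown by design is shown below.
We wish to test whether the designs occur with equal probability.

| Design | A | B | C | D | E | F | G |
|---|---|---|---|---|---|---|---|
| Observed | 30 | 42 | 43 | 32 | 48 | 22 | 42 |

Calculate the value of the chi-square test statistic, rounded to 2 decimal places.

13.68

Under H₀ each category has probability 1/7, so each expected count is 259/7 = 37.
χ² = (30−37)²/37 + (42−37)²/37 + (43−37)²/37 + (32−37)²/37 + (48−37)²/37 + (22−37)²/37 + (42−37)²/37
   = 1.324 + 0.676 + 0.973 + 0.676 + 3.270 + 6.081 + 0.676
Sum = 13.68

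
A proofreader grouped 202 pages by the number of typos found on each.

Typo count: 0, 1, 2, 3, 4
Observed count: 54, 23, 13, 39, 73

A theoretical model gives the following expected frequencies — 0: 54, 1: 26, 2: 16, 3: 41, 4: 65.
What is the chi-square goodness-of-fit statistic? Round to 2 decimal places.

cat         O        E   (O−E)²/E
0          54       54      0.000
1          23       26      0.346
2          13       16      0.563
3          39       41      0.098
4          73       65      0.985
Sum = 1.99

1.99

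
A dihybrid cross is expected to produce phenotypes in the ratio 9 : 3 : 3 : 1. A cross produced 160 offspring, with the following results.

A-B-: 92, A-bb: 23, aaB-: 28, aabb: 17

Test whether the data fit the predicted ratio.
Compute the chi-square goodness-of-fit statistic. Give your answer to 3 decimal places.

6.711

Ratio total = 16. Expected counts: 160×9/16 = 90, 160×3/16 = 30, 160×3/16 = 30, 160×1/16 = 10.
cat         O        E   (O−E)²/E
A-B-       92       90     0.0444
A-bb       23       30     1.6333
aaB-       28       30     0.1333
aabb       17       10     4.9000
Sum = 6.711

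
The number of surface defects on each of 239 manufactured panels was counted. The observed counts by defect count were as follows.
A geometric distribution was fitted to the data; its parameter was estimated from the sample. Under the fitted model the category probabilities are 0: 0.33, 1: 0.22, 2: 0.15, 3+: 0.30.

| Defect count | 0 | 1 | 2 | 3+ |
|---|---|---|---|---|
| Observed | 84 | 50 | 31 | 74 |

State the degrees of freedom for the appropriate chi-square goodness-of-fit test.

There are k = 4 categories and 1 parameter estimated from the data, so df = 4 − 1 − 1 = 2.

2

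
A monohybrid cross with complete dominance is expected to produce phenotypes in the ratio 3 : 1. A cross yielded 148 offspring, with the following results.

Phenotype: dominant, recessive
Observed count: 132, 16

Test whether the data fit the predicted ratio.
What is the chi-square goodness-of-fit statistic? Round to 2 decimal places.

Ratio total = 4. Expected counts: 148×3/4 = 111, 148×1/4 = 37.
χ² = (132−111)²/111 + (16−37)²/37
   = 3.973 + 11.919
Sum = 15.89

15.89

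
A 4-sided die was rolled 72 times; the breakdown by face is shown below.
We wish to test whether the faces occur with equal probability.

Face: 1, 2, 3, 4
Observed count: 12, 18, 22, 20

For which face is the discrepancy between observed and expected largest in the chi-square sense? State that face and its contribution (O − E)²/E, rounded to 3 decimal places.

Expected count for each of the 4 categories: 72/4 = 18.
cat         O        E   (O−E)²/E
1          12       18     2.0000
2          18       18     0.0000
3          22       18     0.8889
4          20       18     0.2222
The largest term is for 1: 2.000.

1, 2.000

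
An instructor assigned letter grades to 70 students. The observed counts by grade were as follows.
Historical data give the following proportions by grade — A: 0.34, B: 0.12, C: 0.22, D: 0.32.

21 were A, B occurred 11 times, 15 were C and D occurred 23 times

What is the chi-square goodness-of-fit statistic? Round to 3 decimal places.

Expected counts E_i = n·p_i: 70×0.34 = 23.8, 70×0.12 = 8.4, 70×0.22 = 15.4, 70×0.32 = 22.4.
χ² = (21−23.8)²/23.8 + (11−8.4)²/8.4 + (15−15.4)²/15.4 + (23−22.4)²/22.4
   = 0.3294 + 0.8048 + 0.0104 + 0.0161
Sum = 1.161

1.161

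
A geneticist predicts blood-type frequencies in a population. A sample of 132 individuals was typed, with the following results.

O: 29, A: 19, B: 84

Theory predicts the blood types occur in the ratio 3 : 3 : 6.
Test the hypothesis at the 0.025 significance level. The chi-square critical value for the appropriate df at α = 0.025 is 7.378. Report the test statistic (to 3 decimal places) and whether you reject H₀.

Ratio total = 12. Expected counts: 132×3/12 = 33, 132×3/12 = 33, 132×6/12 = 66.
χ² = (29−33)²/33 + (19−33)²/33 + (84−66)²/66
   = 0.4848 + 5.9394 + 4.9091
Sum = 11.333
df = 2. Since 11.333 > 7.378, we reject H₀.

11.333; reject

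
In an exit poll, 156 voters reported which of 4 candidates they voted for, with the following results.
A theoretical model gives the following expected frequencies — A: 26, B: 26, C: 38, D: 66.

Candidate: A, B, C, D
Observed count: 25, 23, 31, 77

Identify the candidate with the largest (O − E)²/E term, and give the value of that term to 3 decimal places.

cat         O        E   (O−E)²/E
A          25       26     0.0385
B          23       26     0.3462
C          31       38     1.2895
D          77       66     1.8333
The largest term is for D: 1.833.

D, 1.833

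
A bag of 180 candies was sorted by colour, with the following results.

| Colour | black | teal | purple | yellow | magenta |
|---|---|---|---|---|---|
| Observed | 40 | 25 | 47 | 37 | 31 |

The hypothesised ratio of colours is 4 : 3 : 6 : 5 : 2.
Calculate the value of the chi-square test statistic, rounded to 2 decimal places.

12.31

Ratio total = 20. Expected counts: 180×4/20 = 36, 180×3/20 = 27, 180×6/20 = 54, 180×5/20 = 45, 180×2/20 = 18.
cat          O        E   (O−E)²/E
black       40       36      0.444
teal        25       27      0.148
purple      47       54      0.907
yellow      37       45      1.422
magenta     31       18      9.389
Sum = 12.31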